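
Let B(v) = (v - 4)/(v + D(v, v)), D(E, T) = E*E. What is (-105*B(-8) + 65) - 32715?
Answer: -65255/2 ≈ -32628.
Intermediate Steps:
D(E, T) = E**2
B(v) = (-4 + v)/(v + v**2) (B(v) = (v - 4)/(v + v**2) = (-4 + v)/(v + v**2))
(-105*B(-8) + 65) - 32715 = (-105*(-4 - 8)/((-8)*(1 - 8)) + 65) - 32715 = (-(-105)*(-12)/(8*(-7)) + 65) - 32715 = (-(-105)*(-1)*(-12)/(8*7) + 65) - 32715 = (-105*(-3/14) + 65) - 32715 = (45/2 + 65) - 32715 = 175/2 - 32715 = -65255/2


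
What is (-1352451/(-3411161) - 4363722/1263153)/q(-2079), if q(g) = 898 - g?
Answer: -4392335254413/4275783977378147 ≈ -0.0010273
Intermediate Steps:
(-1352451/(-3411161) - 4363722/1263153)/q(-2079) = (-1352451/(-3411161) - 4363722/1263153)/(898 - 1*(-2079)) = (-1352451*(-1/3411161) - 4363722*1/1263153)/(898 + 2079) = (1352451/3411161 - 1454574/421051)/2977 = -4392335254413/1436272750211*1/2977 = -4392335254413/4275783977378147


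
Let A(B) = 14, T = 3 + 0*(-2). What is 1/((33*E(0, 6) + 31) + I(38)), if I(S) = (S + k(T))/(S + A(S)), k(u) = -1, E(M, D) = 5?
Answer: 52/10229 ≈ 0.0050836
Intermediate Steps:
T = 3 (T = 3 + 0 = 3)
I(S) = (-1 + S)/(14 + S) (I(S) = (S - 1)/(S + 14) = (-1 + S)/(14 + S))
1/((33*E(0, 6) + 31) + I(38)) = 1/((33*5 + 31) + (-1 + 38)/(14 + 38)) = 1/((165 + 31) + 37/52) = 1/(196 + (1/52)*37) = 1/(196 + 37/52) = 1/(10229/52) = 52/10229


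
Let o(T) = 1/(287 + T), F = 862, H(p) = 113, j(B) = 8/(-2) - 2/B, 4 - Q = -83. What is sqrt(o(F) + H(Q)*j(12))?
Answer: I*sqrt(2486373954)/2298 ≈ 21.699*I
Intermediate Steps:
Q = 87 (Q = 4 - 1*(-83) = 4 + 83 = 87)
j(B) = -4 - 2/B (j(B) = 8*(-1/2) - 2/B = -4 - 2/B)
sqrt(o(F) + H(Q)*j(12)) = sqrt(1/(287 + 862) + 113*(-4 - 2/12)) = sqrt(1/1149 + 113*(-4 - 2*1/12)) = sqrt(1/1149 + 113*(-4 - 1/6)) = sqrt(1/1149 + 113*(-25/6)) = sqrt(1/1149 - 2825/6) = sqrt(-1081973/2298) = I*sqrt(2486373954)/2298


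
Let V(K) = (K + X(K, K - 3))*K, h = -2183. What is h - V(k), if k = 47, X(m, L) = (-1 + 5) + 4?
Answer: -4768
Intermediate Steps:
X(m, L) = 8 (X(m, L) = 4 + 4 = 8)
V(K) = K*(8 + K) (V(K) = (K + 8)*K = (8 + K)*K = K*(8 + K))
h - V(k) = -2183 - 47*(8 + 47) = -2183 - 47*55 = -2183 - 1*2585 = -2183 - 2585 = -4768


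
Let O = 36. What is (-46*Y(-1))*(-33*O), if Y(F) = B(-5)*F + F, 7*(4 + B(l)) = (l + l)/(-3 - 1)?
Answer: 1010988/7 ≈ 1.4443e+5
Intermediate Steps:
B(l) = -4 - l/14 (B(l) = -4 + ((l + l)/(-3 - 1))/7 = -4 + ((2*l)/(-4))/7 = -4 + ((2*l)*(-¼))/7 = -4 + (-l/2)/7 = -4 - l/14)
Y(F) = -37*F/14 (Y(F) = (-4 - 1/14*(-5))*F + F = (-4 + 5/14)*F + F = -51*F/14 + F = -37*F/14)
(-46*Y(-1))*(-33*O) = (-(-851)*(-1)/7)*(-33/(1/36)) = (-46*37/14)*(-33/1/36) = -(-28083)*36/7 = -851/7*(-1188) = 1010988/7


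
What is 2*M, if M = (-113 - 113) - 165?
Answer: -782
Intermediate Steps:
M = -391 (M = -226 - 165 = -391)
2*M = 2*(-391) = -782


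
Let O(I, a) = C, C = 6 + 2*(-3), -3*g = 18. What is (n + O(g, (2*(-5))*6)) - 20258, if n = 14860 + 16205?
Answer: 10807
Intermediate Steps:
g = -6 (g = -⅓*18 = -6)
n = 31065
C = 0 (C = 6 - 6 = 0)
O(I, a) = 0
(n + O(g, (2*(-5))*6)) - 20258 = (31065 + 0) - 20258 = 31065 - 20258 = 10807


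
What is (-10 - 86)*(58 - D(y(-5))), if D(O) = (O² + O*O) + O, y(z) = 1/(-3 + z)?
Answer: -5577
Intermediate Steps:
D(O) = O + 2*O² (D(O) = (O² + O²) + O = 2*O² + O = O + 2*O²)
(-10 - 86)*(58 - D(y(-5))) = (-10 - 86)*(58 - (1 + 2/(-3 - 5))/(-3 - 5)) = -96*(58 - (1 + 2/(-8))/(-8)) = -96*(58 - (-1)*(1 + 2*(-⅛))/8) = -96*(58 - (-1)*(1 - ¼)/8) = -96*(58 - (-1)*3/(8*4)) = -96*(58 - 1*(-3/32)) = -96*(58 + 3/32) = -96*1859/32 = -5577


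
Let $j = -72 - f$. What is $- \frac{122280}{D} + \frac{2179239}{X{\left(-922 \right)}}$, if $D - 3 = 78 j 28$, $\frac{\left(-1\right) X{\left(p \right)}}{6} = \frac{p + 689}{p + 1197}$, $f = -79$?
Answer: $\frac{1018175947615}{2375202} \approx 4.2867 \cdot 10^{5}$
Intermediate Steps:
$X{\left(p \right)} = - \frac{6 \left(689 + p\right)}{1197 + p}$ ($X{\left(p \right)} = - 6 \frac{p + 689}{p + 1197} = - 6 \frac{689 + p}{1197 + p} = - \frac{6 \left(689 + p\right)}{1197 + p}$)
$j = 7$ ($j = -72 - -79 = -72 + 79 = 7$)
$D = 15291$ ($D = 3 + 78 \cdot 7 \cdot 28 = 3 + 546 \cdot 28 = 3 + 15288 = 15291$)
$- \frac{122280}{D} + \frac{2179239}{X{\left(-922 \right)}} = - \frac{122280}{15291} + \frac{2179239}{6 \frac{1}{1197 - 922} \left(-689 - -922\right)} = \left(-122280\right) \frac{1}{15291} + \frac{2179239}{6 \cdot \frac{1}{275} \left(-689 + 922\right)} = - \frac{40760}{5097} + \frac{2179239}{6 \cdot \frac{1}{275} \cdot 233} = - \frac{40760}{5097} + \frac{2179239}{\frac{1398}{275}} = - \frac{40760}{5097} + 2179239 \cdot \frac{275}{1398} = - \frac{40760}{5097} + \frac{199763575}{466} = \frac{1018175947615}{2375202}$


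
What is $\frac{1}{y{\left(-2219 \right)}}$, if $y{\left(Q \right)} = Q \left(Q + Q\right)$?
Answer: $\frac{1}{9847922} \approx 1.0154 \cdot 10^{-7}$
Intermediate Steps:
$y{\left(Q \right)} = 2 Q^{2}$ ($y{\left(Q \right)} = Q 2 Q = 2 Q^{2}$)
$\frac{1}{y{\left(-2219 \right)}} = \frac{1}{2 \left(-2219\right)^{2}} = \frac{1}{2 \cdot 4923961} = \frac{1}{9847922}$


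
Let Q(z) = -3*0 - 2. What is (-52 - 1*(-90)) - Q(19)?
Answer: 40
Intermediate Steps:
Q(z) = -2 (Q(z) = 0 - 2 = -2)
(-52 - 1*(-90)) - Q(19) = (-52 - 1*(-90)) - 1*(-2) = (-52 + 90) + 2 = 38 + 2 = 40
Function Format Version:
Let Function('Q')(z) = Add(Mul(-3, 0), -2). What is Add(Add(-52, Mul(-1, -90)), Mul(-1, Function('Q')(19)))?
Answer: 40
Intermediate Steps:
Function('Q')(z) = -2 (Function('Q')(z) = Add(0, -2) = -2)
Add(Add(-52, Mul(-1, -90)), Mul(-1, Function('Q')(19))) = Add(Add(-52, Mul(-1, -90)), Mul(-1, -2)) = Add(Add(-52, 90), 2) = Add(38, 2) = 40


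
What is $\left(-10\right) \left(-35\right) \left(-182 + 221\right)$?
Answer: $13650$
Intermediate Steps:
$\left(-10\right) \left(-35\right) \left(-182 + 221\right) = 350 \cdot 39 = 13650$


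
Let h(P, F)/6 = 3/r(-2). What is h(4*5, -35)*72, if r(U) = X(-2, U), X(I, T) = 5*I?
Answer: -648/5 ≈ -129.60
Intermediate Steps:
r(U) = -10 (r(U) = 5*(-2) = -10)
h(P, F) = -9/5 (h(P, F) = 6*(3/(-10)) = 6*(3*(-⅒)) = 6*(-3/10) = -9/5)
h(4*5, -35)*72 = -9/5*72 = -648/5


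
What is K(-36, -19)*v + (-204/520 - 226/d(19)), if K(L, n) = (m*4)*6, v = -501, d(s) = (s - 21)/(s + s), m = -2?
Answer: 3684409/130 ≈ 28342.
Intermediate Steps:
d(s) = (-21 + s)/(2*s) (d(s) = (-21 + s)/((2*s)) = (-21 + s)*(1/(2*s)) = (-21 + s)/(2*s))
K(L, n) = -48 (K(L, n) = -2*4*6 = -8*6 = -48)
K(-36, -19)*v + (-204/520 - 226/d(19)) = -48*(-501) + (-204/520 - 226*38/(-21 + 19)) = 24048 + (-204*1/520 - 226/((½)*(1/19)*(-2))) = 24048 + (-51/130 - 226/(-1/19)) = 24048 + (-51/130 - 226*(-19)) = 24048 + (-51/130 + 4294) = 24048 + 558169/130 = 3684409/130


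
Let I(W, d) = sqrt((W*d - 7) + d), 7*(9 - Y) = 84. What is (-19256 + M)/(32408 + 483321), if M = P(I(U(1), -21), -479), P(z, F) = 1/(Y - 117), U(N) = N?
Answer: -2310721/61887480 ≈ -0.037337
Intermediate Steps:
Y = -3 (Y = 9 - 1/7*84 = 9 - 12 = -3)
I(W, d) = sqrt(-7 + d + W*d) (I(W, d) = sqrt((-7 + W*d) + d) = sqrt(-7 + d + W*d))
P(z, F) = -1/120 (P(z, F) = 1/(-3 - 117) = 1/(-120) = -1/120)
M = -1/120 ≈ -0.0083333
(-19256 + M)/(32408 + 483321) = (-19256 - 1/120)/(32408 + 483321) = -2310721/120/515729 = -2310721/120*1/515729 = -2310721/61887480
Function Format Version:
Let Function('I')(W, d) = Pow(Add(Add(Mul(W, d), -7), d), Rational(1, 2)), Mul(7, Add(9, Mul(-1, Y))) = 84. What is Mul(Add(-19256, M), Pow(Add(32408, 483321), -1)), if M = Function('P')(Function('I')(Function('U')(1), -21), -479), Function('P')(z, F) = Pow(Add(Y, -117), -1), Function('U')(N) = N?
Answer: Rational(-2310721, 61887480) ≈ -0.037337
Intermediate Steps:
Y = -3 (Y = Add(9, Mul(Rational(-1, 7), 84)) = Add(9, -12) = -3)
Function('I')(W, d) = Pow(Add(-7, d, Mul(W, d)), Rational(1, 2)) (Function('I')(W, d) = Pow(Add(Add(-7, Mul(W, d)), d), Rational(1, 2)) = Pow(Add(-7, d, Mul(W, d)), Rational(1, 2)))
Function('P')(z, F) = Rational(-1, 120) (Function('P')(z, F) = Pow(Add(-3, -117), -1) = Pow(-120, -1) = Rational(-1, 120))
M = Rational(-1, 120) ≈ -0.0083333
Mul(Add(-19256, M), Pow(Add(32408, 483321), -1)) = Mul(Add(-19256, Rational(-1, 120)), Pow(Add(32408, 483321), -1)) = Mul(Rational(-2310721, 120), Pow(515729, -1)) = Mul(Rational(-2310721, 120), Rational(1, 515729)) = Rational(-2310721, 61887480)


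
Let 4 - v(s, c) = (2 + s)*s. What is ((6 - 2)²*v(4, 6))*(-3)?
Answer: 960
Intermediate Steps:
v(s, c) = 4 - s*(2 + s) (v(s, c) = 4 - (2 + s)*s = 4 - s*(2 + s))
((6 - 2)²*v(4, 6))*(-3) = ((6 - 2)²*(4 - 1*4² - 2*4))*(-3) = (4²*(4 - 1*16 - 8))*(-3) = (16*(4 - 16 - 8))*(-3) = (16*(-20))*(-3) = -320*(-3) = 960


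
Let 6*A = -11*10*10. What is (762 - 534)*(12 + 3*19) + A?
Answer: 46646/3 ≈ 15549.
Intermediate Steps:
A = -550/3 (A = (-11*10*10)/6 = (-110*10)/6 = (1/6)*(-1100) = -550/3 ≈ -183.33)
(762 - 534)*(12 + 3*19) + A = (762 - 534)*(12 + 3*19) - 550/3 = 228*(12 + 57) - 550/3 = 228*69 - 550/3 = 15732 - 550/3 = 46646/3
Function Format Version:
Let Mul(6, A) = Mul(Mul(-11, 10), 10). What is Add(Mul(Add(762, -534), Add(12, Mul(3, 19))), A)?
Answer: Rational(46646, 3) ≈ 15549.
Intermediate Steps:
A = Rational(-550, 3) (A = Mul(Rational(1, 6), Mul(Mul(-11, 10), 10)) = Mul(Rational(1, 6), Mul(-110, 10)) = Mul(Rational(1, 6), -1100) = Rational(-550, 3) ≈ -183.33)
Add(Mul(Add(762, -534), Add(12, Mul(3, 19))), A) = Add(Mul(Add(762, -534), Add(12, Mul(3, 19))), Rational(-550, 3)) = Add(Mul(228, Add(12, 57)), Rational(-550, 3)) = Add(Mul(228, 69), Rational(-550, 3)) = Add(15732, Rational(-550, 3)) = Rational(46646, 3)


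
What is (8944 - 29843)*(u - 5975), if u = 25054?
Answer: -398732021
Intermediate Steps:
(8944 - 29843)*(u - 5975) = (8944 - 29843)*(25054 - 5975) = -20899*19079 = -398732021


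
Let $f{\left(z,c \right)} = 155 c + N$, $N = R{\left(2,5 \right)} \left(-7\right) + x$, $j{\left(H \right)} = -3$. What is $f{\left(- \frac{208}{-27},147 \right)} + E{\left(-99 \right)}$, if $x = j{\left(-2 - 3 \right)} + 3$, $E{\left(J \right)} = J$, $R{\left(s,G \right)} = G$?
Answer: $22651$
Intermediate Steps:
$x = 0$ ($x = -3 + 3 = 0$)
$N = -35$ ($N = 5 \left(-7\right) + 0 = -35 + 0 = -35$)
$f{\left(z,c \right)} = -35 + 155 c$ ($f{\left(z,c \right)} = 155 c - 35 = -35 + 155 c$)
$f{\left(- \frac{208}{-27},147 \right)} + E{\left(-99 \right)} = \left(-35 + 155 \cdot 147\right) - 99 = \left(-35 + 22785\right) - 99 = 22750 - 99 = 22651$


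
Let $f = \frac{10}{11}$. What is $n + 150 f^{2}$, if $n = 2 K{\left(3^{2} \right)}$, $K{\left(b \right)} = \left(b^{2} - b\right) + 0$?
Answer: $\frac{32424}{121} \approx 267.97$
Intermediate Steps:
$K{\left(b \right)} = b^{2} - b$
$f = \frac{10}{11}$ ($f = 10 \cdot \frac{1}{11} = \frac{10}{11} \approx 0.90909$)
$n = 144$ ($n = 2 \cdot 3^{2} \left(-1 + 3^{2}\right) = 2 \cdot 9 \left(-1 + 9\right) = 2 \cdot 9 \cdot 8 = 2 \cdot 72 = 144$)
$n + 150 f^{2} = 144 + 150 \left(\frac{10}{11}\right)^{2} = 144 + 150 \cdot \frac{100}{121} = 144 + \frac{15000}{121} = \frac{32424}{121}$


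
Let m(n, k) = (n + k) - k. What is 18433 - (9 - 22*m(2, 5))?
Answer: 18468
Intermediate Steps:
m(n, k) = n (m(n, k) = (k + n) - k = n)
18433 - (9 - 22*m(2, 5)) = 18433 - (9 - 22*2) = 18433 - (9 - 44) = 18433 - 1*(-35) = 18433 + 35 = 18468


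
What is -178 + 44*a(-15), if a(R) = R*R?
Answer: 9722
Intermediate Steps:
a(R) = R²
-178 + 44*a(-15) = -178 + 44*(-15)² = -178 + 44*225 = -178 + 9900 = 9722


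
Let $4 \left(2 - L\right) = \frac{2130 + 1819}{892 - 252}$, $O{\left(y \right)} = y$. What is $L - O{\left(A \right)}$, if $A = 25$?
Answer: $- \frac{62829}{2560} \approx -24.543$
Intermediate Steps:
$L = \frac{1171}{2560}$ ($L = 2 - \frac{\left(2130 + 1819\right) \frac{1}{892 - 252}}{4} = 2 - \frac{3949 \cdot \frac{1}{640}}{4} = 2 - \frac{3949}{2560} = \frac{1171}{2560} \approx 0.45742$)
$L - O{\left(A \right)} = \frac{1171}{2560} - 25 = - \frac{62829}{2560}$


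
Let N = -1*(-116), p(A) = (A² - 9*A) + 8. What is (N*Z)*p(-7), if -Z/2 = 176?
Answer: -4899840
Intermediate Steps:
Z = -352 (Z = -2*176 = -352)
p(A) = 8 + A² - 9*A
N = 116
(N*Z)*p(-7) = (116*(-352))*(8 + (-7)² - 9*(-7)) = -40832*(8 + 49 + 63) = -40832*120 = -4899840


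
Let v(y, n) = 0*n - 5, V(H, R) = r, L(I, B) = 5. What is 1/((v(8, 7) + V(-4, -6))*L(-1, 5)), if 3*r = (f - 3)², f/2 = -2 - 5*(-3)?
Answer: 3/2570 ≈ 0.0011673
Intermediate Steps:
f = 26 (f = 2*(-2 - 5*(-3)) = 2*(-2 + 15) = 2*13 = 26)
r = 529/3 (r = (26 - 3)²/3 = (⅓)*23² = (⅓)*529 = 529/3 ≈ 176.33)
V(H, R) = 529/3
v(y, n) = -5 (v(y, n) = 0 - 5 = -5)
1/((v(8, 7) + V(-4, -6))*L(-1, 5)) = 1/((-5 + 529/3)*5) = 1/((514/3)*5) = 1/(2570/3) = 3/2570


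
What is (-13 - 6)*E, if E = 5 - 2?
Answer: -57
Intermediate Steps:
E = 3
(-13 - 6)*E = (-13 - 6)*3 = -19*3 = -57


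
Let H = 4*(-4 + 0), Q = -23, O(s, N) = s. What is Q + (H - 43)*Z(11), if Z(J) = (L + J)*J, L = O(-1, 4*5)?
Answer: -6513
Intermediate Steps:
H = -16 (H = 4*(-4) = -16)
L = -1
Z(J) = J*(-1 + J) (Z(J) = (-1 + J)*J = J*(-1 + J))
Q + (H - 43)*Z(11) = -23 + (-16 - 43)*(11*(-1 + 11)) = -23 - 649*10 = -23 - 59*110 = -23 - 6490 = -6513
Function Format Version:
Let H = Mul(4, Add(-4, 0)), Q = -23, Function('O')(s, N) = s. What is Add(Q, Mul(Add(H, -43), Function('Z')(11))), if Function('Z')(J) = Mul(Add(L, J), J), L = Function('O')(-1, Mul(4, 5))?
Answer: -6513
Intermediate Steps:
H = -16 (H = Mul(4, -4) = -16)
L = -1
Function('Z')(J) = Mul(J, Add(-1, J)) (Function('Z')(J) = Mul(Add(-1, J), J) = Mul(J, Add(-1, J)))
Add(Q, Mul(Add(H, -43), Function('Z')(11))) = Add(-23, Mul(Add(-16, -43), Mul(11, Add(-1, 11)))) = Add(-23, Mul(-59, Mul(11, 10))) = Add(-23, Mul(-59, 110)) = Add(-23, -6490) = -6513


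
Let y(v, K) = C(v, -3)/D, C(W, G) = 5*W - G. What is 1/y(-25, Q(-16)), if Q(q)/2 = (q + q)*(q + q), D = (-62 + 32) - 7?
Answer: 37/122 ≈ 0.30328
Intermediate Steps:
C(W, G) = -G + 5*W
D = -37 (D = -30 - 7 = -37)
Q(q) = 8*q² (Q(q) = 2*((q + q)*(q + q)) = 2*((2*q)*(2*q)) = 2*(4*q²) = 8*q²)
y(v, K) = -3/37 - 5*v/37 (y(v, K) = (-1*(-3) + 5*v)/(-37) = (3 + 5*v)*(-1/37) = -3/37 - 5*v/37)
1/y(-25, Q(-16)) = 1/(-3/37 - 5/37*(-25)) = 1/(-3/37 + 125/37) = 1/(122/37) = 37/122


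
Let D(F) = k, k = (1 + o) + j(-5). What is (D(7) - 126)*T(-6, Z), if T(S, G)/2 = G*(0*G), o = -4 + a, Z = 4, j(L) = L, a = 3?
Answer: 0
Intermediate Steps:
o = -1 (o = -4 + 3 = -1)
T(S, G) = 0 (T(S, G) = 2*(G*(0*G)) = 2*(G*0) = 2*0 = 0)
k = -5 (k = (1 - 1) - 5 = 0 - 5 = -5)
D(F) = -5
(D(7) - 126)*T(-6, Z) = (-5 - 126)*0 = -131*0 = 0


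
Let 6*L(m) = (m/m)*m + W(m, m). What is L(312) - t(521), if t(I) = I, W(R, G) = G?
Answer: -417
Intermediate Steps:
L(m) = m/3 (L(m) = ((m/m)*m + m)/6 = (1*m + m)/6 = (m + m)/6 = (2*m)/6 = m/3)
L(312) - t(521) = (⅓)*312 - 1*521 = 104 - 521 = -417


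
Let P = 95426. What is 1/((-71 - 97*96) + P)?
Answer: 1/86043 ≈ 1.1622e-5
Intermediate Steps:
1/((-71 - 97*96) + P) = 1/((-71 - 97*96) + 95426) = 1/((-71 - 9312) + 95426) = 1/(-9383 + 95426) = 1/86043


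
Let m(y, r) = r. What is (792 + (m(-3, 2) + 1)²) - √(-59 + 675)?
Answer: 801 - 2*√154 ≈ 776.18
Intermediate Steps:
(792 + (m(-3, 2) + 1)²) - √(-59 + 675) = (792 + (2 + 1)²) - √(-59 + 675) = (792 + 3²) - √616 = (792 + 9) - 2*√154 = 801 - 2*√154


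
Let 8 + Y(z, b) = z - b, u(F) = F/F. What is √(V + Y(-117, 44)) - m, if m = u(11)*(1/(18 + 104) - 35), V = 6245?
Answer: 4269/122 + 14*√31 ≈ 112.94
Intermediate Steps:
u(F) = 1
Y(z, b) = -8 + z - b (Y(z, b) = -8 + (z - b) = -8 + z - b)
m = -4269/122 (m = 1*(1/(18 + 104) - 35) = 1*(1/122 - 35) = 1*(-4269/122) = -4269/122 ≈ -34.992)
√(V + Y(-117, 44)) - m = √(6245 + (-8 - 117 - 1*44)) - 1*(-4269/122) = √(6245 + (-8 - 117 - 44)) + 4269/122 = √(6245 - 169) + 4269/122 = √6076 + 4269/122 = 14*√31 + 4269/122 = 4269/122 + 14*√31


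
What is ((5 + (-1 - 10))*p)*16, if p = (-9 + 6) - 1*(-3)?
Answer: 0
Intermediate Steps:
p = 0 (p = -3 + 3 = 0)
((5 + (-1 - 10))*p)*16 = ((5 + (-1 - 10))*0)*16 = ((5 - 11)*0)*16 = -6*0*16 = 0*16 = 0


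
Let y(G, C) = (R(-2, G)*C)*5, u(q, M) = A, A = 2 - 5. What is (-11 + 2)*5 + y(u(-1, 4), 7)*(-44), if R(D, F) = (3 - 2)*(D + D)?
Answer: 6115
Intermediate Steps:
R(D, F) = 2*D (R(D, F) = 1*(2*D) = 2*D)
A = -3
u(q, M) = -3
y(G, C) = -20*C (y(G, C) = ((2*(-2))*C)*5 = -4*C*5 = -20*C)
(-11 + 2)*5 + y(u(-1, 4), 7)*(-44) = (-11 + 2)*5 - 20*7*(-44) = -9*5 - 140*(-44) = -45 + 6160 = 6115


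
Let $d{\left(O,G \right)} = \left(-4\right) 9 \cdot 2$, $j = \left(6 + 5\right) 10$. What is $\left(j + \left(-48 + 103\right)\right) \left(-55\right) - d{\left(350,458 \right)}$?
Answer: $-9003$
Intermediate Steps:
$j = 110$ ($j = 11 \cdot 10 = 110$)
$d{\left(O,G \right)} = -72$ ($d{\left(O,G \right)} = \left(-36\right) 2 = -72$)
$\left(j + \left(-48 + 103\right)\right) \left(-55\right) - d{\left(350,458 \right)} = \left(110 + \left(-48 + 103\right)\right) \left(-55\right) - -72 = \left(110 + 55\right) \left(-55\right) + 72 = 165 \left(-55\right) + 72 = -9075 + 72 = -9003$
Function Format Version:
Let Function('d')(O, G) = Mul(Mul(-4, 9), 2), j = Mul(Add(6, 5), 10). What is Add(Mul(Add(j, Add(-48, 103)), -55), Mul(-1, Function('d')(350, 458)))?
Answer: -9003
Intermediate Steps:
j = 110 (j = Mul(11, 10) = 110)
Function('d')(O, G) = -72 (Function('d')(O, G) = Mul(-36, 2) = -72)
Add(Mul(Add(j, Add(-48, 103)), -55), Mul(-1, Function('d')(350, 458))) = Add(Mul(Add(110, Add(-48, 103)), -55), Mul(-1, -72)) = Add(Mul(Add(110, 55), -55), 72) = Add(Mul(165, -55), 72) = Add(-9075, 72) = -9003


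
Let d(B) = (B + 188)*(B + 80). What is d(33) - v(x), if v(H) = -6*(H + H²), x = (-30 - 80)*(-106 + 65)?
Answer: 122092633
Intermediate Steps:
d(B) = (80 + B)*(188 + B) (d(B) = (188 + B)*(80 + B) = (80 + B)*(188 + B))
x = 4510 (x = -110*(-41) = 4510)
v(H) = -6*H - 6*H²
d(33) - v(x) = (15040 + 33² + 268*33) - (-6)*4510*(1 + 4510) = (15040 + 1089 + 8844) - (-6)*4510*4511 = 24973 - 1*(-122067660) = 24973 + 122067660 = 122092633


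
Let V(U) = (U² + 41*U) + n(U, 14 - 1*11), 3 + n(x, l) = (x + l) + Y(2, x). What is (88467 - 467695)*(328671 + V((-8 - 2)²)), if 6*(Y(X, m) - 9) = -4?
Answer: -390088331464/3 ≈ -1.3003e+11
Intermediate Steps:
Y(X, m) = 25/3 (Y(X, m) = 9 + (⅙)*(-4) = 9 - ⅔ = 25/3)
n(x, l) = 16/3 + l + x (n(x, l) = -3 + ((x + l) + 25/3) = -3 + ((l + x) + 25/3) = -3 + (25/3 + l + x) = 16/3 + l + x)
V(U) = 25/3 + U² + 42*U (V(U) = (U² + 41*U) + (16/3 + (14 - 1*11) + U) = (U² + 41*U) + (16/3 + (14 - 11) + U) = (U² + 41*U) + (16/3 + 3 + U) = (U² + 41*U) + (25/3 + U) = 25/3 + U² + 42*U)
(88467 - 467695)*(328671 + V((-8 - 2)²)) = (88467 - 467695)*(328671 + (25/3 + ((-8 - 2)²)² + 42*(-8 - 2)²)) = -379228*(328671 + (25/3 + ((-10)²)² + 42*(-10)²)) = -379228*(328671 + (25/3 + 100² + 42*100)) = -379228*(328671 + (25/3 + 10000 + 4200)) = -379228*(328671 + 42625/3) = -379228*1028638/3 = -390088331464/3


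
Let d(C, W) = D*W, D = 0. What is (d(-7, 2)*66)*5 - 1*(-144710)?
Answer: 144710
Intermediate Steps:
d(C, W) = 0 (d(C, W) = 0*W = 0)
(d(-7, 2)*66)*5 - 1*(-144710) = (0*66)*5 - 1*(-144710) = 0*5 + 144710 = 0 + 144710 = 144710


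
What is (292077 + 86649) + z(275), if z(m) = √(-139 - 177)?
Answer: 378726 + 2*I*√79 ≈ 3.7873e+5 + 17.776*I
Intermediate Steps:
z(m) = 2*I*√79 (z(m) = √(-316) = 2*I*√79)
(292077 + 86649) + z(275) = (292077 + 86649) + 2*I*√79 = 378726 + 2*I*√79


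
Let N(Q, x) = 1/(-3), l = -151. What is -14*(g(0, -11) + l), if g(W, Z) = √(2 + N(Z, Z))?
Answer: 2114 - 14*√15/3 ≈ 2095.9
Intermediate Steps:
N(Q, x) = -⅓
g(W, Z) = √15/3 (g(W, Z) = √(2 - ⅓) = √(5/3) = √15/3)
-14*(g(0, -11) + l) = -14*(√15/3 - 151) = -14*(-151 + √15/3) = 2114 - 14*√15/3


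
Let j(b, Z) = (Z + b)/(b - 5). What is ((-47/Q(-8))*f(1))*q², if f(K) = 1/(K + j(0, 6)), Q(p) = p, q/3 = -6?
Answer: -19035/2 ≈ -9517.5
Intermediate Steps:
q = -18 (q = 3*(-6) = -18)
j(b, Z) = (Z + b)/(-5 + b)
f(K) = 1/(-6/5 + K) (f(K) = 1/(K + (6 + 0)/(-5 + 0)) = 1/(K + 6/(-5)) = 1/(K - ⅕*6) = 1/(K - 6/5) = 1/(-6/5 + K))
((-47/Q(-8))*f(1))*q² = ((-47/(-8))*(5/(-6 + 5*1)))*(-18)² = ((-47*(-⅛))*(5/(-6 + 5)))*324 = (47*(5/(-1))/8)*324 = (47*(5*(-1))/8)*324 = ((47/8)*(-5))*324 = -235/8*324 = -19035/2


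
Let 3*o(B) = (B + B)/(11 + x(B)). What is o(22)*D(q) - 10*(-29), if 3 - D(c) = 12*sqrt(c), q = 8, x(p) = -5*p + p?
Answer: 2026/7 + 32*sqrt(2)/7 ≈ 295.89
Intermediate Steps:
x(p) = -4*p
o(B) = 2*B/(3*(11 - 4*B)) (o(B) = ((B + B)/(11 - 4*B))/3 = ((2*B)/(11 - 4*B))/3 = (2*B/(11 - 4*B))/3 = 2*B/(3*(11 - 4*B)))
D(c) = 3 - 12*sqrt(c)
o(22)*D(q) - 10*(-29) = (-2*22/(-33 + 12*22))*(3 - 24*sqrt(2)) - 10*(-29) = (-2*22/(-33 + 264))*(3 - 24*sqrt(2)) + 290 = (-2*22/231)*(3 - 24*sqrt(2)) + 290 = (-2*22*1/231)*(3 - 24*sqrt(2)) + 290 = -4*(3 - 24*sqrt(2))/21 + 290 = (-4/7 + 32*sqrt(2)/7) + 290 = 2026/7 + 32*sqrt(2)/7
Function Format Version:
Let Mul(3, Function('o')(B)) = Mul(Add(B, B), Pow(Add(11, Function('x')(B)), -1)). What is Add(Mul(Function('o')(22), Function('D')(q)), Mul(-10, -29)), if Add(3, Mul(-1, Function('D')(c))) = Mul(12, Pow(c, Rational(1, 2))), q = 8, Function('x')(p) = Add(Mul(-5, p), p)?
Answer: Add(Rational(2026, 7), Mul(Rational(32, 7), Pow(2, Rational(1, 2)))) ≈ 295.89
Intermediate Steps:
Function('x')(p) = Mul(-4, p)
Function('o')(B) = Mul(Rational(2, 3), B, Pow(Add(11, Mul(-4, B)), -1)) (Function('o')(B) = Mul(Rational(1, 3), Mul(Add(B, B), Pow(Add(11, Mul(-4, B)), -1))) = Mul(Rational(1, 3), Mul(Mul(2, B), Pow(Add(11, Mul(-4, B)), -1))) = Mul(Rational(1, 3), Mul(2, B, Pow(Add(11, Mul(-4, B)), -1))) = Mul(Rational(2, 3), B, Pow(Add(11, Mul(-4, B)), -1)))
Function('D')(c) = Add(3, Mul(-12, Pow(c, Rational(1, 2)))) (Function('D')(c) = Add(3, Mul(-1, Mul(12, Pow(c, Rational(1, 2))))) = Add(3, Mul(-12, Pow(c, Rational(1, 2)))))
Add(Mul(Function('o')(22), Function('D')(q)), Mul(-10, -29)) = Add(Mul(Mul(-2, 22, Pow(Add(-33, Mul(12, 22)), -1)), Add(3, Mul(-12, Pow(8, Rational(1, 2))))), Mul(-10, -29)) = Add(Mul(Mul(-2, 22, Pow(Add(-33, 264), -1)), Add(3, Mul(-12, Mul(2, Pow(2, Rational(1, 2)))))), 290) = Add(Mul(Mul(-2, 22, Pow(231, -1)), Add(3, Mul(-24, Pow(2, Rational(1, 2))))), 290) = Add(Mul(Mul(-2, 22, Rational(1, 231)), Add(3, Mul(-24, Pow(2, Rational(1, 2))))), 290) = Add(Mul(Rational(-4, 21), Add(3, Mul(-24, Pow(2, Rational(1, 2))))), 290) = Add(Add(Rational(-4, 7), Mul(Rational(32, 7), Pow(2, Rational(1, 2)))), 290) = Add(Rational(2026, 7), Mul(Rational(32, 7), Pow(2, Rational(1, 2))))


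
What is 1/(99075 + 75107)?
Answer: 1/174182 ≈ 5.7411e-6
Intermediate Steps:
1/(99075 + 75107) = 1/174182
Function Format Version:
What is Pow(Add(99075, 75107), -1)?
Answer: Rational(1, 174182) ≈ 5.7411e-6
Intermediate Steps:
Pow(Add(99075, 75107), -1) = Pow(174182, -1) = Rational(1, 174182)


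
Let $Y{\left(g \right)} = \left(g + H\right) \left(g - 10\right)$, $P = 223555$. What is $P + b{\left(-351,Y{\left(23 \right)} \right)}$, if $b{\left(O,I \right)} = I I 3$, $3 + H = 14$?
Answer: $809647$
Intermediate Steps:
$H = 11$ ($H = -3 + 14 = 11$)
$Y{\left(g \right)} = \left(-10 + g\right) \left(11 + g\right)$ ($Y{\left(g \right)} = \left(g + 11\right) \left(g - 10\right) = \left(11 + g\right) \left(-10 + g\right) = \left(-10 + g\right) \left(11 + g\right)$)
$b{\left(O,I \right)} = 3 I^{2}$ ($b{\left(O,I \right)} = I^{2} \cdot 3 = 3 I^{2}$)
$P + b{\left(-351,Y{\left(23 \right)} \right)} = 223555 + 3 \left(-110 + 23 + 23^{2}\right)^{2} = 223555 + 3 \left(-110 + 23 + 529\right)^{2} = 223555 + 3 \cdot 442^{2} = 223555 + 3 \cdot 195364 = 223555 + 586092 = 809647$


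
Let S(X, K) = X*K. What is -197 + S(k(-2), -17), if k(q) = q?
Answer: -163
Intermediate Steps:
S(X, K) = K*X
-197 + S(k(-2), -17) = -197 - 17*(-2) = -197 + 34 = -163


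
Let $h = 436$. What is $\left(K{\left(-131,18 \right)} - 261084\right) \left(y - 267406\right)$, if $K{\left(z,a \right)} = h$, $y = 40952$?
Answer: $59024782192$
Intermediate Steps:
$K{\left(z,a \right)} = 436$
$\left(K{\left(-131,18 \right)} - 261084\right) \left(y - 267406\right) = \left(436 - 261084\right) \left(40952 - 267406\right) = \left(-260648\right) \left(-226454\right) = 59024782192$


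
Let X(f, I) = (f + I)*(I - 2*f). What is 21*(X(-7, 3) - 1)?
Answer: -1449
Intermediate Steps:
X(f, I) = (I + f)*(I - 2*f)
21*(X(-7, 3) - 1) = 21*((3**2 - 2*(-7)**2 - 1*3*(-7)) - 1) = 21*((9 - 2*49 + 21) - 1) = 21*((9 - 98 + 21) - 1) = 21*(-68 - 1) = 21*(-69) = -1449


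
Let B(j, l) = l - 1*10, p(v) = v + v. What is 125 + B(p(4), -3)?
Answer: 112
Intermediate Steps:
p(v) = 2*v
B(j, l) = -10 + l (B(j, l) = l - 10 = -10 + l)
125 + B(p(4), -3) = 125 + (-10 - 3) = 125 - 13 = 112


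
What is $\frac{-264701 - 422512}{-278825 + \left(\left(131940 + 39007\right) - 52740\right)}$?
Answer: $\frac{687213}{160618} \approx 4.2786$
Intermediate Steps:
$\frac{-264701 - 422512}{-278825 + \left(\left(131940 + 39007\right) - 52740\right)} = - \frac{687213}{-278825 + \left(170947 - 52740\right)} = - \frac{687213}{-278825 + 118207} = - \frac{687213}{-160618} = \left(-687213\right) \left(- \frac{1}{160618}\right) = \frac{687213}{160618}$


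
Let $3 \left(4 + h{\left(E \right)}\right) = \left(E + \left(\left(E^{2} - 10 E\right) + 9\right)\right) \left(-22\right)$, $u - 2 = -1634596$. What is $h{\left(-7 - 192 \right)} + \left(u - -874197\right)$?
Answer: $- \frac{3192025}{3} \approx -1.064 \cdot 10^{6}$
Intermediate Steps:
$u = -1634594$ ($u = 2 - 1634596 = -1634594$)
$h{\left(E \right)} = -70 + 66 E - \frac{22 E^{2}}{3}$ ($h{\left(E \right)} = -4 + \frac{\left(E + \left(\left(E^{2} - 10 E\right) + 9\right)\right) \left(-22\right)}{3} = -4 + \frac{\left(E + \left(9 + E^{2} - 10 E\right)\right) \left(-22\right)}{3} = -4 + \frac{\left(9 + E^{2} - 9 E\right) \left(-22\right)}{3} = -4 + \frac{-198 - 22 E^{2} + 198 E}{3} = -4 - \left(66 - 66 E + \frac{22 E^{2}}{3}\right) = -70 + 66 E - \frac{22 E^{2}}{3}$)
$h{\left(-7 - 192 \right)} + \left(u - -874197\right) = \left(-70 + 66 \left(-7 - 192\right) - \frac{22 \left(-7 - 192\right)^{2}}{3}\right) - 760397 = \left(-70 + 66 \left(-7 - 192\right) - \frac{22 \left(-7 - 192\right)^{2}}{3}\right) + \left(-1634594 + 874197\right) = \left(-70 + 66 \left(-199\right) - \frac{22 \left(-199\right)^{2}}{3}\right) - 760397 = \left(-70 - 13134 - \frac{871222}{3}\right) - 760397 = - \frac{910834}{3} - 760397 = - \frac{3192025}{3}$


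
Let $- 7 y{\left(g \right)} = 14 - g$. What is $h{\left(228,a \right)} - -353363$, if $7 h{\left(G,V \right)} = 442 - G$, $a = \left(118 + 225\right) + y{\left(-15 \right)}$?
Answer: $\frac{2473755}{7} \approx 3.5339 \cdot 10^{5}$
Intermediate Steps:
$y{\left(g \right)} = -2 + \frac{g}{7}$ ($y{\left(g \right)} = - \frac{14 - g}{7} = -2 + \frac{g}{7}$)
$a = \frac{2372}{7}$ ($a = \left(118 + 225\right) + \left(-2 + \frac{1}{7} \left(-15\right)\right) = 343 - \frac{29}{7} = \frac{2372}{7} \approx 338.86$)
$h{\left(G,V \right)} = \frac{442}{7} - \frac{G}{7}$ ($h{\left(G,V \right)} = \frac{442 - G}{7} = \frac{442}{7} - \frac{G}{7}$)
$h{\left(228,a \right)} - -353363 = \left(\frac{442}{7} - \frac{228}{7}\right) - -353363 = \left(\frac{442}{7} - \frac{228}{7}\right) + 353363 = \frac{214}{7} + 353363 = \frac{2473755}{7}$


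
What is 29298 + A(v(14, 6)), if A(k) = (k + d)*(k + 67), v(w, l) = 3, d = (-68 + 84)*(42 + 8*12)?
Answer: 184068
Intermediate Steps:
d = 2208 (d = 16*(42 + 96) = 16*138 = 2208)
A(k) = (67 + k)*(2208 + k) (A(k) = (k + 2208)*(k + 67) = (2208 + k)*(67 + k) = (67 + k)*(2208 + k))
29298 + A(v(14, 6)) = 29298 + (147936 + 3**2 + 2275*3) = 29298 + (147936 + 9 + 6825) = 29298 + 154770 = 184068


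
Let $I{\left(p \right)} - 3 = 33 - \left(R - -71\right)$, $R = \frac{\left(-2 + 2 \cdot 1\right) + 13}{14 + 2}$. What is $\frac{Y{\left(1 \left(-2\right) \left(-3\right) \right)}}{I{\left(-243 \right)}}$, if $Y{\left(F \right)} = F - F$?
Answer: $0$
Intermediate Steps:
$R = \frac{13}{16}$ ($R = \frac{\left(-2 + 2\right) + 13}{16} = \left(0 + 13\right) \frac{1}{16} = 13 \cdot \frac{1}{16} = \frac{13}{16} \approx 0.8125$)
$Y{\left(F \right)} = 0$
$I{\left(p \right)} = - \frac{573}{16}$ ($I{\left(p \right)} = 3 + \left(33 - \left(\frac{13}{16} - -71\right)\right) = 3 + \left(33 - \left(\frac{13}{16} + 71\right)\right) = 3 + \left(33 - \frac{1149}{16}\right) = 3 - \frac{621}{16} = - \frac{573}{16}$)
$\frac{Y{\left(1 \left(-2\right) \left(-3\right) \right)}}{I{\left(-243 \right)}} = \frac{0}{- \frac{573}{16}} = 0 \left(- \frac{16}{573}\right) = 0$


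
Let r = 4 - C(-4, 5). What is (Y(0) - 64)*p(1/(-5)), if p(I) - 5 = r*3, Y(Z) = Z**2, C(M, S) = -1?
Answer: -1280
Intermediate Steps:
r = 5 (r = 4 - 1*(-1) = 4 + 1 = 5)
p(I) = 20 (p(I) = 5 + 5*3 = 5 + 15 = 20)
(Y(0) - 64)*p(1/(-5)) = (0**2 - 64)*20 = (0 - 64)*20 = -64*20 = -1280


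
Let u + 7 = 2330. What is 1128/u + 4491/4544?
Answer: 15558225/10555712 ≈ 1.4739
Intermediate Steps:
u = 2323 (u = -7 + 2330 = 2323)
1128/u + 4491/4544 = 1128/2323 + 4491/4544 = 15558225/10555712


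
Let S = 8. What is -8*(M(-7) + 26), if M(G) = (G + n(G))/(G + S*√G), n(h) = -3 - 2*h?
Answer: -14736/71 + 256*I*√7/497 ≈ -207.55 + 1.3628*I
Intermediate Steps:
M(G) = (-3 - G)/(G + 8*√G) (M(G) = (G + (-3 - 2*G))/(G + 8*√G) = (-3 - G)/(G + 8*√G))
-8*(M(-7) + 26) = -8*((-3 - 1*(-7))/(-7 + 8*√(-7)) + 26) = -8*((-3 + 7)/(-7 + 8*(I*√7)) + 26) = -8*(4/(-7 + 8*I*√7) + 26) = -8*(26 + 4/(-7 + 8*I*√7)) = -208 - 32/(-7 + 8*I*√7)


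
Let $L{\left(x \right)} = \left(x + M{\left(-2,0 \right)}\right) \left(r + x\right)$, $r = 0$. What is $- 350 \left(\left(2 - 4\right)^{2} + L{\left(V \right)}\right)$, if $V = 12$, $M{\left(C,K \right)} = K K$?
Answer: $-51800$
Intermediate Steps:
$M{\left(C,K \right)} = K^{2}$
$L{\left(x \right)} = x^{2}$ ($L{\left(x \right)} = \left(x + 0^{2}\right) \left(0 + x\right) = \left(x + 0\right) x = x x = x^{2}$)
$- 350 \left(\left(2 - 4\right)^{2} + L{\left(V \right)}\right) = - 350 \left(\left(2 - 4\right)^{2} + 12^{2}\right) = - 350 \left(\left(-2\right)^{2} + 144\right) = - 350 \left(4 + 144\right) = \left(-350\right) 148 = -51800$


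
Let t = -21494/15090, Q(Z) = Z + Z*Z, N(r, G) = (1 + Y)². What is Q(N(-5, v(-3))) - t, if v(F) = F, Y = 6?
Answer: 18495997/7545 ≈ 2451.4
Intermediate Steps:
N(r, G) = 49 (N(r, G) = (1 + 6)² = 7² = 49)
Q(Z) = Z + Z²
t = -10747/7545 (t = -21494*1/15090 = -10747/7545 ≈ -1.4244)
Q(N(-5, v(-3))) - t = 49*(1 + 49) - 1*(-10747/7545) = 49*50 + 10747/7545 = 2450 + 10747/7545 = 18495997/7545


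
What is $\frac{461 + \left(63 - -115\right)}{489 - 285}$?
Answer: $\frac{213}{68} \approx 3.1324$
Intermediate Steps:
$\frac{461 + \left(63 - -115\right)}{489 - 285} = \frac{461 + \left(63 + 115\right)}{204} = \left(461 + 178\right) \frac{1}{204} = 639 \cdot \frac{1}{204} = \frac{213}{68}$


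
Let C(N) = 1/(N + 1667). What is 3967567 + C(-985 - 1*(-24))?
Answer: 2801102303/706 ≈ 3.9676e+6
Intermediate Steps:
C(N) = 1/(1667 + N)
3967567 + C(-985 - 1*(-24)) = 3967567 + 1/(1667 + (-985 - 1*(-24))) = 3967567 + 1/(1667 + (-985 + 24)) = 3967567 + 1/(1667 - 961) = 3967567 + 1/706 = 2801102303/706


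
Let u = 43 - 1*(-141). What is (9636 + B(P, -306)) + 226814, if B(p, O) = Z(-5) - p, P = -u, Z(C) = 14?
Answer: 236648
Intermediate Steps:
u = 184 (u = 43 + 141 = 184)
P = -184 (P = -1*184 = -184)
B(p, O) = 14 - p
(9636 + B(P, -306)) + 226814 = (9636 + (14 - 1*(-184))) + 226814 = (9636 + (14 + 184)) + 226814 = (9636 + 198) + 226814 = 9834 + 226814 = 236648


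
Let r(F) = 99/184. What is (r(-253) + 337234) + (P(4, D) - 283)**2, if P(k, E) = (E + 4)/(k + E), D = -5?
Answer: 76683571/184 ≈ 4.1676e+5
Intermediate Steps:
P(k, E) = (4 + E)/(E + k)
r(F) = 99/184 (r(F) = 99*(1/184) = 99/184)
(r(-253) + 337234) + (P(4, D) - 283)**2 = (99/184 + 337234) + ((4 - 5)/(-5 + 4) - 283)**2 = 62051155/184 + (-1/(-1) - 283)**2 = 62051155/184 + (-1*(-1) - 283)**2 = 62051155/184 + (1 - 283)**2 = 62051155/184 + (-282)**2 = 62051155/184 + 79524 = 76683571/184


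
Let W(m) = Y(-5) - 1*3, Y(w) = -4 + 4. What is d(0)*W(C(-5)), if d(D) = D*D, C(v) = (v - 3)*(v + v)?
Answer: 0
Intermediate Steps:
Y(w) = 0
C(v) = 2*v*(-3 + v) (C(v) = (-3 + v)*(2*v) = 2*v*(-3 + v))
d(D) = D²
W(m) = -3 (W(m) = 0 - 1*3 = 0 - 3 = -3)
d(0)*W(C(-5)) = 0²*(-3) = 0*(-3) = 0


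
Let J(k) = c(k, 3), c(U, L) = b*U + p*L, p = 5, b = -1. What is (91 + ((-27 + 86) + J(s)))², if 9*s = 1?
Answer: 2202256/81 ≈ 27188.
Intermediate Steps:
s = ⅑ (s = (⅑)*1 = ⅑ ≈ 0.11111)
c(U, L) = -U + 5*L
J(k) = 15 - k (J(k) = -k + 5*3 = -k + 15 = 15 - k)
(91 + ((-27 + 86) + J(s)))² = (91 + ((-27 + 86) + (15 - 1*⅑)))² = (91 + (59 + (15 - ⅑)))² = (91 + (59 + 134/9))² = (91 + 665/9)² = (1484/9)² = 2202256/81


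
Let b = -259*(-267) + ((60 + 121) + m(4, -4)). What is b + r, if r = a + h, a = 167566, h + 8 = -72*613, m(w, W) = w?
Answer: 192760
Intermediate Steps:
h = -44144 (h = -8 - 72*613 = -8 - 44136 = -44144)
r = 123422 (r = 167566 - 44144 = 123422)
b = 69338 (b = -259*(-267) + ((60 + 121) + 4) = 69153 + (181 + 4) = 69153 + 185 = 69338)
b + r = 69338 + 123422 = 192760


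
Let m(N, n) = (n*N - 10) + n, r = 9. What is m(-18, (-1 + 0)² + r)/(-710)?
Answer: 18/71 ≈ 0.25352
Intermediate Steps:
m(N, n) = -10 + n + N*n (m(N, n) = (N*n - 10) + n = (-10 + N*n) + n = -10 + n + N*n)
m(-18, (-1 + 0)² + r)/(-710) = (-10 + ((-1 + 0)² + 9) - 18*((-1 + 0)² + 9))/(-710) = (-10 + ((-1)² + 9) - 18*((-1)² + 9))*(-1/710) = (-10 + (1 + 9) - 18*(1 + 9))*(-1/710) = (-10 + 10 - 18*10)*(-1/710) = (-10 + 10 - 180)*(-1/710) = -180*(-1/710) = 18/71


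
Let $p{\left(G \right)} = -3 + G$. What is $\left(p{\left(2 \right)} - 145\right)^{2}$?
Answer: $21316$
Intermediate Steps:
$\left(p{\left(2 \right)} - 145\right)^{2} = \left(\left(-3 + 2\right) - 145\right)^{2} = \left(-1 - 145\right)^{2} = \left(-146\right)^{2} = 21316$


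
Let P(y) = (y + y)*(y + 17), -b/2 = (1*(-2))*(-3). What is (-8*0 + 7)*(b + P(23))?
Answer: 12796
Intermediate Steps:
b = -12 (b = -2*1*(-2)*(-3) = -(-4)*(-3) = -2*6 = -12)
P(y) = 2*y*(17 + y) (P(y) = (2*y)*(17 + y) = 2*y*(17 + y))
(-8*0 + 7)*(b + P(23)) = (-8*0 + 7)*(-12 + 2*23*(17 + 23)) = (0 + 7)*(-12 + 2*23*40) = 7*(-12 + 1840) = 7*1828 = 12796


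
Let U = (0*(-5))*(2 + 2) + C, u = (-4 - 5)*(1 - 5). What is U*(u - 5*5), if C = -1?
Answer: -11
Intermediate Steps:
u = 36 (u = -9*(-4) = 36)
U = -1 (U = (0*(-5))*(2 + 2) - 1 = 0*4 - 1 = 0 - 1 = -1)
U*(u - 5*5) = -(36 - 5*5) = -(36 - 25) = -1*11 = -11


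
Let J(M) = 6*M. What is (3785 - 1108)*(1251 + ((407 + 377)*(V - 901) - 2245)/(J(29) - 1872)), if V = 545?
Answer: 2146549773/566 ≈ 3.7925e+6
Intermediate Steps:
(3785 - 1108)*(1251 + ((407 + 377)*(V - 901) - 2245)/(J(29) - 1872)) = (3785 - 1108)*(1251 + ((407 + 377)*(545 - 901) - 2245)/(6*29 - 1872)) = 2677*(1251 + (784*(-356) - 2245)/(174 - 1872)) = 2677*(1251 + (-279104 - 2245)/(-1698)) = 2677*(1251 - 281349*(-1/1698)) = 2677*(1251 + 93783/566) = 2677*(801849/566) = 2146549773/566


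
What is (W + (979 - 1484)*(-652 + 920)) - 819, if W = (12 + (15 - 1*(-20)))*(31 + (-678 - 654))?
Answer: -197306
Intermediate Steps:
W = -61147 (W = (12 + (15 + 20))*(31 - 1332) = (12 + 35)*(-1301) = 47*(-1301) = -61147)
(W + (979 - 1484)*(-652 + 920)) - 819 = (-61147 + (979 - 1484)*(-652 + 920)) - 819 = (-61147 - 505*268) - 819 = (-61147 - 135340) - 819 = -196487 - 819 = -197306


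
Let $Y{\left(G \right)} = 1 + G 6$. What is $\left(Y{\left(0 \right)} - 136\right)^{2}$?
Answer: $18225$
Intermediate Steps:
$Y{\left(G \right)} = 1 + 6 G$
$\left(Y{\left(0 \right)} - 136\right)^{2} = \left(\left(1 + 6 \cdot 0\right) - 136\right)^{2} = \left(\left(1 + 0\right) - 136\right)^{2} = \left(1 - 136\right)^{2} = \left(-135\right)^{2} = 18225$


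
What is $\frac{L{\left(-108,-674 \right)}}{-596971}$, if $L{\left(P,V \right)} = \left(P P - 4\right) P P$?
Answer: $- \frac{136002240}{596971} \approx -227.82$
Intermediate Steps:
$L{\left(P,V \right)} = P^{2} \left(-4 + P^{2}\right)$ ($L{\left(P,V \right)} = \left(P^{2} - 4\right) P P = \left(-4 + P^{2}\right) P P = P \left(-4 + P^{2}\right) P = P^{2} \left(-4 + P^{2}\right)$)
$\frac{L{\left(-108,-674 \right)}}{-596971} = \frac{\left(-108\right)^{2} \left(-4 + \left(-108\right)^{2}\right)}{-596971} = 11664 \left(-4 + 11664\right) \left(- \frac{1}{596971}\right) = 11664 \cdot 11660 \left(- \frac{1}{596971}\right) = 136002240 \left(- \frac{1}{596971}\right) = - \frac{136002240}{596971}$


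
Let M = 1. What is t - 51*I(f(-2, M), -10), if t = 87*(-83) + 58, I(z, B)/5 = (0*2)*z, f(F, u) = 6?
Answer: -7163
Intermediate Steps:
I(z, B) = 0 (I(z, B) = 5*((0*2)*z) = 5*(0*z) = 5*0 = 0)
t = -7163 (t = -7221 + 58 = -7163)
t - 51*I(f(-2, M), -10) = -7163 - 51*0 = -7163 + 0 = -7163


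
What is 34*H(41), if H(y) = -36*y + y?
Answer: -48790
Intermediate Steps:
H(y) = -35*y
34*H(41) = 34*(-35*41) = 34*(-1435) = -48790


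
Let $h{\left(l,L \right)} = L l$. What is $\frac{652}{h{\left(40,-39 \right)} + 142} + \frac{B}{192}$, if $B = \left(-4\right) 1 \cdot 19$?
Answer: $- \frac{29119}{34032} \approx -0.85564$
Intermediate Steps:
$B = -76$ ($B = \left(-4\right) 19 = -76$)
$\frac{652}{h{\left(40,-39 \right)} + 142} + \frac{B}{192} = \frac{652}{\left(-39\right) 40 + 142} - \frac{76}{192} = \frac{652}{-1560 + 142} - \frac{19}{48} = \frac{652}{-1418} - \frac{19}{48} = 652 \left(- \frac{1}{1418}\right) - \frac{19}{48} = - \frac{326}{709} - \frac{19}{48} = - \frac{29119}{34032}$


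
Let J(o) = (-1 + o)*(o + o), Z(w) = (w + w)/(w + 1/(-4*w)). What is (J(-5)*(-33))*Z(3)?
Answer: -28512/7 ≈ -4073.1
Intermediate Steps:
Z(w) = 2*w/(w - 1/(4*w)) (Z(w) = (2*w)/(w - 1/(4*w)) = 2*w/(w - 1/(4*w)))
J(o) = 2*o*(-1 + o) (J(o) = (-1 + o)*(2*o) = 2*o*(-1 + o))
(J(-5)*(-33))*Z(3) = ((2*(-5)*(-1 - 5))*(-33))*(8*3²/(-1 + 4*3²)) = ((2*(-5)*(-6))*(-33))*(8*9/(-1 + 4*9)) = (60*(-33))*(8*9/(-1 + 36)) = -15840*9/35 = -1980*72/35 = -28512/7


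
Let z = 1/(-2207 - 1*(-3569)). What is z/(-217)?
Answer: -1/295554 ≈ -3.3835e-6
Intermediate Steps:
z = 1/1362 (z = 1/(-2207 + 3569) = 1/1362 ≈ 0.00073421)
z/(-217) = (1/1362)/(-217) = (1/1362)*(-1/217) = -1/295554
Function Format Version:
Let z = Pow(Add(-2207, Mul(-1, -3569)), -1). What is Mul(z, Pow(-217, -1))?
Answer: Rational(-1, 295554) ≈ -3.3835e-6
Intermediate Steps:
z = Rational(1, 1362) (z = Pow(Add(-2207, 3569), -1) = Pow(1362, -1) = Rational(1, 1362) ≈ 0.00073421)
Mul(z, Pow(-217, -1)) = Mul(Rational(1, 1362), Pow(-217, -1)) = Mul(Rational(1, 1362), Rational(-1, 217)) = Rational(-1, 295554)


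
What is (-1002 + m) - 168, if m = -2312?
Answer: -3482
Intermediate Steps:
(-1002 + m) - 168 = (-1002 - 2312) - 168 = -3314 - 168 = -3482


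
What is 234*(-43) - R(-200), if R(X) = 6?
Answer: -10068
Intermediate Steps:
234*(-43) - R(-200) = 234*(-43) - 1*6 = -10062 - 6 = -10068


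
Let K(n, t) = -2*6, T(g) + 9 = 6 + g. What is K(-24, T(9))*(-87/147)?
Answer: 348/49 ≈ 7.1020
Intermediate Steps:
T(g) = -3 + g (T(g) = -9 + (6 + g) = -3 + g)
K(n, t) = -12
K(-24, T(9))*(-87/147) = -(-1044)/147 = -12*(-29/49) = 348/49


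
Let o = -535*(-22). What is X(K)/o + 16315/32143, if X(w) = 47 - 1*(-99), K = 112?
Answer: 98360214/189161555 ≈ 0.51998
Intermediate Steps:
o = 11770
X(w) = 146 (X(w) = 47 + 99 = 146)
X(K)/o + 16315/32143 = 146/11770 + 16315/32143 = 146*(1/11770) + 16315*(1/32143) = 73/5885 + 16315/32143 = 98360214/189161555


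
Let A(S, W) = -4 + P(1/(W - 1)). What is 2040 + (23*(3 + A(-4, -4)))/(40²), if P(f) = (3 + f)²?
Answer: 81603933/40000 ≈ 2040.1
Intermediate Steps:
A(S, W) = -4 + (3 + 1/(-1 + W))² (A(S, W) = -4 + (3 + 1/(W - 1))² = -4 + (3 + 1/(-1 + W))²)
2040 + (23*(3 + A(-4, -4)))/(40²) = 2040 + (23*(3 - 4*(-4 + 5*(-4))/(1 + (-4)² - 2*(-4))))/(40²) = 2040 + (23*(3 - 4*(-4 - 20)/(1 + 16 + 8)))/1600 = 2040 + (23*(3 - 4*(-24)/25))*(1/1600) = 2040 + (23*(3 - 4*1/25*(-24)))*(1/1600) = 2040 + (23*(3 + 96/25))*(1/1600) = 2040 + (23*(171/25))*(1/1600) = 2040 + (3933/25)*(1/1600) = 2040 + 3933/40000 = 81603933/40000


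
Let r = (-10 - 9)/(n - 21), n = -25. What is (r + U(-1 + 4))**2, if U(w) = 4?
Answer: 41209/2116 ≈ 19.475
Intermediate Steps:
r = 19/46 (r = (-10 - 9)/(-25 - 21) = -19/(-46) = -19*(-1/46) = 19/46 ≈ 0.41304)
(r + U(-1 + 4))**2 = (19/46 + 4)**2 = (203/46)**2 = 41209/2116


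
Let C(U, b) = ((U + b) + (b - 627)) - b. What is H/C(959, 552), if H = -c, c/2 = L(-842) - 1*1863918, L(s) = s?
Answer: 932380/221 ≈ 4218.9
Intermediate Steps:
C(U, b) = -627 + U + b (C(U, b) = ((U + b) + (-627 + b)) - b = (-627 + U + 2*b) - b = -627 + U + b)
c = -3729520 (c = 2*(-842 - 1*1863918) = 2*(-842 - 1863918) = 2*(-1864760) = -3729520)
H = 3729520 (H = -1*(-3729520) = 3729520)
H/C(959, 552) = 3729520/(-627 + 959 + 552) = 3729520/884 = 3729520*(1/884) = 932380/221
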